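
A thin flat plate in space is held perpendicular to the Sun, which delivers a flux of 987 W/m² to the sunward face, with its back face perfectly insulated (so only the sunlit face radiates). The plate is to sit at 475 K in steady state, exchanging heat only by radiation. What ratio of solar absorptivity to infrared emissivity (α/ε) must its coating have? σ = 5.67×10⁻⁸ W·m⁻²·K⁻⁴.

α/ε ≈ 2.92

Balance: αS·A = εσ·1A·T⁴ ⇒ α/ε = σT⁴/S.
α/ε = 5.67×10⁻⁸·(475)⁴/987 = 5.67×10⁻⁸·5.091×10¹⁰/987.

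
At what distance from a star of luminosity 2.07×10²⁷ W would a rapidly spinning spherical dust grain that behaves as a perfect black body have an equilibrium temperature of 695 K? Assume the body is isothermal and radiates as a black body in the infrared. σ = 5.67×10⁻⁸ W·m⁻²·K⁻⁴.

For an isothermal black-emitting sphere, (1−a)S·πr² = σ·4πr²·T⁴ ⇒ S = 4σT⁴/(1−a).
S = 4·5.67×10⁻⁸·(695)⁴/1.00 = 52920 W/m².
Flux falls as S = L/(4πd²), so d = √(L/(4πS)) = √(2.07×10²⁷/(4π·52920)).

d ≈ 5.58×10¹⁰ m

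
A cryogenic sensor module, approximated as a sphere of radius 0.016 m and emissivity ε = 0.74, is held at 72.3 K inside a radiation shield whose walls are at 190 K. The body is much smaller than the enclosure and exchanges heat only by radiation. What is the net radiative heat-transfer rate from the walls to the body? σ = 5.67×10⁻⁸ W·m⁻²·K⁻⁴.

For a small grey body in a large enclosure: P_net = εσA(T_body⁴ − T_wall⁴).
A = 4πr² = 0.003217 m²; T_body⁴ − T_wall⁴ = 2.732×10⁷ − 1.303×10⁹ = -1.276×10⁹ K⁴.
|P_net| = 0.74·5.67×10⁻⁸·0.003217·1.276×10⁹.

P_net ≈ 0.172 W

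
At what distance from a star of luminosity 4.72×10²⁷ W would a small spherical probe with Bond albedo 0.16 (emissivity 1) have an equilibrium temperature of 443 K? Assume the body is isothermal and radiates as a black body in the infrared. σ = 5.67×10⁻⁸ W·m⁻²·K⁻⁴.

d ≈ 1.90×10¹¹ m

For an isothermal black-emitting sphere, (1−a)S·πr² = σ·4πr²·T⁴ ⇒ S = 4σT⁴/(1−a).
S = 4·5.67×10⁻⁸·(443)⁴/0.840 = 10400 W/m².
Flux falls as S = L/(4πd²), so d = √(L/(4πS)) = √(4.72×10²⁷/(4π·10400)).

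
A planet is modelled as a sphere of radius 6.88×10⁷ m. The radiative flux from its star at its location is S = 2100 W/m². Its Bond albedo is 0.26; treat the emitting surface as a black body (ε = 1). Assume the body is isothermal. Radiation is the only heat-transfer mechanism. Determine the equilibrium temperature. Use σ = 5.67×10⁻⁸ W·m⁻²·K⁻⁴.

At equilibrium, absorbed power = emitted power.
Absorbing cross-section = πr² = 1.487×10¹⁶ m²; emitting surface = 4πr² = 5.948×10¹⁶ m² (ratio 4).
(1−a)S·A_cross = εσ·A_surf·T⁴  ⇒  T⁴ = (1−a)S/(4σ).
T⁴ = 0.740·2100/(4·5.67×10⁻⁸) = 6.852×10⁹ K⁴.
T = (6.852×10⁹)^(1/4).

T ≈ 288 K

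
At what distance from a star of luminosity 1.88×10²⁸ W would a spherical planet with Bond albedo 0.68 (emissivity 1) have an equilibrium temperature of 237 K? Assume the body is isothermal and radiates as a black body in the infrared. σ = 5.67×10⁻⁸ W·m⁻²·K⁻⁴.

d ≈ 8.18×10¹¹ m

For an isothermal black-emitting sphere, (1−a)S·πr² = σ·4πr²·T⁴ ⇒ S = 4σT⁴/(1−a).
S = 4·5.67×10⁻⁸·(237)⁴/0.320 = 2236 W/m².
Flux falls as S = L/(4πd²), so d = √(L/(4πS)) = √(1.88×10²⁸/(4π·2236)).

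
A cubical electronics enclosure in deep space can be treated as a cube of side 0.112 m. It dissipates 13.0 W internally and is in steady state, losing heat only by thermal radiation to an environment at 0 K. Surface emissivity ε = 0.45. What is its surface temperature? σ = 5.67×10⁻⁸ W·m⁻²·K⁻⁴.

T ≈ 287 K

Steady state: internal power = radiated power, P = εσA T⁴.
Radiating area A = 6L² = 0.07526 m².
T⁴ = P/(εσA) = 13.0/(0.45·5.67×10⁻⁸·0.07526) = 6.770×10⁹ K⁴.
T = (6.770×10⁹)^(1/4).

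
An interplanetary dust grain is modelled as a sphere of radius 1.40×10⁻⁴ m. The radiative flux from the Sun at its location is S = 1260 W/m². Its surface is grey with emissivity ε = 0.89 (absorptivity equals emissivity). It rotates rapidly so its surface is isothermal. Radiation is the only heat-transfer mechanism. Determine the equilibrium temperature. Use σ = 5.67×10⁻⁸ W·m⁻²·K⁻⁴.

At equilibrium, absorbed power = emitted power.
Absorbing cross-section = πr² = 6.158×10⁻⁸ m²; emitting surface = 4πr² = 2.463×10⁻⁷ m² (ratio 4).
εS·A_cross = εσ·A_surf·T⁴  ⇒  T⁴ = S/(4σ)   (ε cancels).
T⁴ = 1260/(4·5.67×10⁻⁸) = 5.556×10⁹ K⁴.
T = (5.556×10⁹)^(1/4).

T ≈ 273 K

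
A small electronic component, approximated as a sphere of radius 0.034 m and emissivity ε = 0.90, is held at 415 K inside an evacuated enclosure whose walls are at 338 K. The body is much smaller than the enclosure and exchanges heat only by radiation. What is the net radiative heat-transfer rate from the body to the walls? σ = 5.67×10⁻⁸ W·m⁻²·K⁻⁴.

P_net ≈ 12.3 W

For a small grey body in a large enclosure: P_net = εσA(T_body⁴ − T_wall⁴).
A = 4πr² = 0.01453 m²; T_body⁴ − T_wall⁴ = 2.966×10¹⁰ − 1.305×10¹⁰ = 1.661×10¹⁰ K⁴.
|P_net| = 0.90·5.67×10⁻⁸·0.01453·1.661×10¹⁰.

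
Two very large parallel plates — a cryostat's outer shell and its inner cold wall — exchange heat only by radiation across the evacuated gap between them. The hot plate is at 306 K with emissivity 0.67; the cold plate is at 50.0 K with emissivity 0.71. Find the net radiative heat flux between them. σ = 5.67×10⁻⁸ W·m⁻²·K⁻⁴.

For two infinite grey parallel plates, q = σ(T₁⁴ − T₂⁴)/(1/ε₁ + 1/ε₂ − 1).
T₁⁴ − T₂⁴ = 8.768×10⁹ − 6.250×10⁶ = 8.761×10⁹ K⁴.
1/ε₁ + 1/ε₂ − 1 = 1.493 + 1.408 − 1 = 1.901.
q = 5.67×10⁻⁸ × 8.761×10⁹ / 1.901.

q ≈ 261 W/m²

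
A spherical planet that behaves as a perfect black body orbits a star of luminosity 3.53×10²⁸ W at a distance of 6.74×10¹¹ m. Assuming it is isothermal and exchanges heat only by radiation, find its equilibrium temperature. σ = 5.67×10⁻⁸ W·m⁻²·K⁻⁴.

First find the stellar flux at distance d: S = L/(4πd²) = 3.53×10²⁸/(4π·(6.74×10¹¹)²) = 6184 W/m².
For an isothermal sphere, absorbed (1−a)S·πr² = emitted σ·4πr²·T⁴, so T⁴ = (1−a)S/(4σ).
T⁴ = 1.00·6184/(4·5.67×10⁻⁸) = 2.726×10¹⁰ K⁴.

T ≈ 406 K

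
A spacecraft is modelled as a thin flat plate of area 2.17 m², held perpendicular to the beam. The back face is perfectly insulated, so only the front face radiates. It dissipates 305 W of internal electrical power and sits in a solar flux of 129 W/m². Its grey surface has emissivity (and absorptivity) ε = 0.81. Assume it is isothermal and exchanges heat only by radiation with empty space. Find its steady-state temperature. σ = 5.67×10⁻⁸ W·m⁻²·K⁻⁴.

At steady state, absorbed solar power + internal power = radiated power.
Absorbed: α·S·A_cross = 0.81·129·2.170 = 226.7 W (cross-section A).
Total input = 226.7 + 305 = 531.7 W.
Radiated: εσ·A_surf·T⁴ with A_surf = A = 2.170 m².
T⁴ = 531.7/(0.81·5.67×10⁻⁸·2.170) = 5.335×10⁹ K⁴.

T ≈ 270 K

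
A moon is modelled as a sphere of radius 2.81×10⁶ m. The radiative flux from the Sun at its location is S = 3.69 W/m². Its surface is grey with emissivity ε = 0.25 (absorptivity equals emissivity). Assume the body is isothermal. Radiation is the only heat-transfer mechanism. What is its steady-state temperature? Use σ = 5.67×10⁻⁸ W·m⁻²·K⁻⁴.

T ≈ 63.5 K

At equilibrium, absorbed power = emitted power.
Absorbing cross-section = πr² = 2.481×10¹³ m²; emitting surface = 4πr² = 9.923×10¹³ m² (ratio 4).
εS·A_cross = εσ·A_surf·T⁴  ⇒  T⁴ = S/(4σ)   (ε cancels).
T⁴ = 3.69/(4·5.67×10⁻⁸) = 1.627×10⁷ K⁴.
T = (1.627×10⁷)^(1/4).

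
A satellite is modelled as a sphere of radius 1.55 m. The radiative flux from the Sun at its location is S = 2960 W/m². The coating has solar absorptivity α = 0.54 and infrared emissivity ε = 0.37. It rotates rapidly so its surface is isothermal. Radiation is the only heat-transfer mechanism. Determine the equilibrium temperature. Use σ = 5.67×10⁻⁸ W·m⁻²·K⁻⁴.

T ≈ 372 K

At equilibrium, absorbed power = emitted power.
Absorbing cross-section = πr² = 7.548 m²; emitting surface = 4πr² = 30.19 m² (ratio 4).
αS·A_cross = εσ·A_surf·T⁴  ⇒  T⁴ = αS/(ε·4σ).
T⁴ = 0.540·2960/(0.37·4·5.67×10⁻⁸) = 1.905×10¹⁰ K⁴.
T = (1.905×10¹⁰)^(1/4).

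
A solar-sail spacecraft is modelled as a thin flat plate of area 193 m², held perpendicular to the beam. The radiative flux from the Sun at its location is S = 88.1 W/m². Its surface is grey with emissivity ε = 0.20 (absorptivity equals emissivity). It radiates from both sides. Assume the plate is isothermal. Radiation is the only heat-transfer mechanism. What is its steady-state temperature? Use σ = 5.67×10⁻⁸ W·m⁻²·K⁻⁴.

T ≈ 167 K

At equilibrium, absorbed power = emitted power.
Absorbing cross-section = A = 193.0 m²; emitting surface = 2A = 386.0 m² (ratio 2).
εS·A_cross = εσ·A_surf·T⁴  ⇒  T⁴ = S/(2σ)   (ε cancels).
T⁴ = 88.1/(2·5.67×10⁻⁸) = 7.769×10⁸ K⁴.
T = (7.769×10⁸)^(1/4).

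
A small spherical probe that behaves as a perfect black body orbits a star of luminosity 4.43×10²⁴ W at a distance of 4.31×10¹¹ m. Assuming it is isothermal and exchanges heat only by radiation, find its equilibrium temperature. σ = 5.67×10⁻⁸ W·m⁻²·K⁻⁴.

First find the stellar flux at distance d: S = L/(4πd²) = 4.43×10²⁴/(4π·(4.31×10¹¹)²) = 1.898 W/m².
For an isothermal sphere, absorbed (1−a)S·πr² = emitted σ·4πr²·T⁴, so T⁴ = (1−a)S/(4σ).
T⁴ = 1.00·1.898/(4·5.67×10⁻⁸) = 8.368×10⁶ K⁴.

T ≈ 53.8 K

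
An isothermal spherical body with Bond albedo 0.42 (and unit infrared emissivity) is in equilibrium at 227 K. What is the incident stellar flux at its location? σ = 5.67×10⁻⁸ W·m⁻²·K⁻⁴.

(1−a)S·πr² = σ·4πr²·T⁴ ⇒ S = 4σT⁴/(1−a).
S = 4·5.67×10⁻⁸·2.655×10⁹/0.580.

S ≈ 1040 W/m²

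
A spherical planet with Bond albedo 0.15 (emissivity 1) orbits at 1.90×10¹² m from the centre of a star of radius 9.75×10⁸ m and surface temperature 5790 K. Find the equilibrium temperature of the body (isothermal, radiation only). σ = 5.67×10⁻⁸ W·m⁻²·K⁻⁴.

The star's surface emits σT_*⁴; at distance d the flux is S = σT_*⁴(R_*/d)².
S = 5.67×10⁻⁸·(5790)⁴·(9.75×10⁸/1.90×10¹²)² = 16.78 W/m².
For an isothermal sphere T⁴ = (1−a)S/(4σ) = 6.289×10⁷ K⁴.

T ≈ 89.1 K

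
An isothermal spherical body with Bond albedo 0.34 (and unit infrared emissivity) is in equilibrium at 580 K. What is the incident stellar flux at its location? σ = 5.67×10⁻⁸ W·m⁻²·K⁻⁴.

(1−a)S·πr² = σ·4πr²·T⁴ ⇒ S = 4σT⁴/(1−a).
S = 4·5.67×10⁻⁸·1.132×10¹¹/0.660.

S ≈ 38900 W/m²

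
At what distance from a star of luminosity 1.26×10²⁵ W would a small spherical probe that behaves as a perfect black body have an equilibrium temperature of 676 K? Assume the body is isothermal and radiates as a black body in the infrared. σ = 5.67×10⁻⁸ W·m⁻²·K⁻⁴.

d ≈ 4.60×10⁹ m

For an isothermal black-emitting sphere, (1−a)S·πr² = σ·4πr²·T⁴ ⇒ S = 4σT⁴/(1−a).
S = 4·5.67×10⁻⁸·(676)⁴/1.00 = 47360 W/m².
Flux falls as S = L/(4πd²), so d = √(L/(4πS)) = √(1.26×10²⁵/(4π·47360)).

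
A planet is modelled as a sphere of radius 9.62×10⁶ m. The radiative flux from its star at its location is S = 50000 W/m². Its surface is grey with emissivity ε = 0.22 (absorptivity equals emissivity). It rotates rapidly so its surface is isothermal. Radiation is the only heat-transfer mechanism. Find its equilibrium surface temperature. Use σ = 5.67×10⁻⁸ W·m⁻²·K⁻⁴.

At equilibrium, absorbed power = emitted power.
Absorbing cross-section = πr² = 2.907×10¹⁴ m²; emitting surface = 4πr² = 1.163×10¹⁵ m² (ratio 4).
εS·A_cross = εσ·A_surf·T⁴  ⇒  T⁴ = S/(4σ)   (ε cancels).
T⁴ = 50000/(4·5.67×10⁻⁸) = 2.205×10¹¹ K⁴.
T = (2.205×10¹¹)^(1/4).

T ≈ 685 K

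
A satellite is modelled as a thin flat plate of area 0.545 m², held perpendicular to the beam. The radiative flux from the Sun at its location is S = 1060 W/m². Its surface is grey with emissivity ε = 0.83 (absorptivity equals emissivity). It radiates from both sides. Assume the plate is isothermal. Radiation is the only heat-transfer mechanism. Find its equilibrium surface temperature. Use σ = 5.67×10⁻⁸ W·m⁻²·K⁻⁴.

T ≈ 311 K

At equilibrium, absorbed power = emitted power.
Absorbing cross-section = A = 0.5450 m²; emitting surface = 2A = 1.090 m² (ratio 2).
εS·A_cross = εσ·A_surf·T⁴  ⇒  T⁴ = S/(2σ)   (ε cancels).
T⁴ = 1060/(2·5.67×10⁻⁸) = 9.347×10⁹ K⁴.
T = (9.347×10⁹)^(1/4).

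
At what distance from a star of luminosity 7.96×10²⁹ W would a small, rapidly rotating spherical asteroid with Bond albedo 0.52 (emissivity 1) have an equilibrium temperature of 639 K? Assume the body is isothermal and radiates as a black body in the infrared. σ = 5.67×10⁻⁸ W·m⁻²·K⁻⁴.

For an isothermal black-emitting sphere, (1−a)S·πr² = σ·4πr²·T⁴ ⇒ S = 4σT⁴/(1−a).
S = 4·5.67×10⁻⁸·(639)⁴/0.480 = 78780 W/m².
Flux falls as S = L/(4πd²), so d = √(L/(4πS)) = √(7.96×10²⁹/(4π·78780)).

d ≈ 8.97×10¹¹ m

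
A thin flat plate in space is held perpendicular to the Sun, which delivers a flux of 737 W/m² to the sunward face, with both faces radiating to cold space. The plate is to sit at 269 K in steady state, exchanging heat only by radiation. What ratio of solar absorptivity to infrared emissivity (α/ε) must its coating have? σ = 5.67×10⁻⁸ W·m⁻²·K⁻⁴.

Balance: αS·A = εσ·2A·T⁴ ⇒ α/ε = 2σT⁴/S.
α/ε = 2·5.67×10⁻⁸·(269)⁴/737 = 2·5.67×10⁻⁸·5.236×10⁹/737.

α/ε ≈ 0.806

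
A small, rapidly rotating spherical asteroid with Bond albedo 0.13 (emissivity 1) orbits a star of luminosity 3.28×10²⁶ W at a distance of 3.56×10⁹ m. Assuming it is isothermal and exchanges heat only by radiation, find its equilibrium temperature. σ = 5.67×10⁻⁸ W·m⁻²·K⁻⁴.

T ≈ 1680 K

First find the stellar flux at distance d: S = L/(4πd²) = 3.28×10²⁶/(4π·(3.56×10⁹)²) = 2.060×10⁶ W/m².
For an isothermal sphere, absorbed (1−a)S·πr² = emitted σ·4πr²·T⁴, so T⁴ = (1−a)S/(4σ).
T⁴ = 0.870·2.060×10⁶/(4·5.67×10⁻⁸) = 7.900×10¹² K⁴.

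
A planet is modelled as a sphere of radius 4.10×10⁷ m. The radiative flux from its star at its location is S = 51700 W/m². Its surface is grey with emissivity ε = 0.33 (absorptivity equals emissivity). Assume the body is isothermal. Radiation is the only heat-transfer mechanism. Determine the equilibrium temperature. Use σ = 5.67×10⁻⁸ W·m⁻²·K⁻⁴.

T ≈ 691 K

At equilibrium, absorbed power = emitted power.
Absorbing cross-section = πr² = 5.281×10¹⁵ m²; emitting surface = 4πr² = 2.112×10¹⁶ m² (ratio 4).
εS·A_cross = εσ·A_surf·T⁴  ⇒  T⁴ = S/(4σ)   (ε cancels).
T⁴ = 51700/(4·5.67×10⁻⁸) = 2.280×10¹¹ K⁴.
T = (2.280×10¹¹)^(1/4).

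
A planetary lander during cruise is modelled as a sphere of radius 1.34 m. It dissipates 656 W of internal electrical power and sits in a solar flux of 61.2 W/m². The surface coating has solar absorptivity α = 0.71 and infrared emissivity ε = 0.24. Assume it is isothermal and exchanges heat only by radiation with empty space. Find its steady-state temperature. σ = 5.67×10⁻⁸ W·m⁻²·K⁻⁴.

T ≈ 233 K

At steady state, absorbed solar power + internal power = radiated power.
Absorbed: α·S·A_cross = 0.71·61.2·5.641 = 245.1 W (cross-section πr²).
Total input = 245.1 + 656 = 901.1 W.
Radiated: εσ·A_surf·T⁴ with A_surf = 4πr² = 22.56 m².
T⁴ = 901.1/(0.24·5.67×10⁻⁸·22.56) = 2.935×10⁹ K⁴.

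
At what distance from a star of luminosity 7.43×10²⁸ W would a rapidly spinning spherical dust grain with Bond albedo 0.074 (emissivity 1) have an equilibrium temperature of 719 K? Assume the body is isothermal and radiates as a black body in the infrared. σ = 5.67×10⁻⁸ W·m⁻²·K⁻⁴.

For an isothermal black-emitting sphere, (1−a)S·πr² = σ·4πr²·T⁴ ⇒ S = 4σT⁴/(1−a).
S = 4·5.67×10⁻⁸·(719)⁴/0.926 = 65460 W/m².
Flux falls as S = L/(4πd²), so d = √(L/(4πS)) = √(7.43×10²⁸/(4π·65460)).

d ≈ 3.01×10¹¹ m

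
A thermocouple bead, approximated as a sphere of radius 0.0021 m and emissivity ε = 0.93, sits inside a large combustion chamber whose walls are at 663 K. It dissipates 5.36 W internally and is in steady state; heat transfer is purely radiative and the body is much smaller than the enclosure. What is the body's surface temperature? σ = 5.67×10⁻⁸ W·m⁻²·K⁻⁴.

For a small grey body in a large enclosure, net radiated power = εσA(T⁴ − T_w⁴).
Steady state: P = εσA(T⁴ − T_w⁴) with A = 4πr² = 5.542×10⁻⁵ m².
T⁴ = P/(εσA) + T_w⁴ = 5.36/(0.93·5.67×10⁻⁸·5.542×10⁻⁵) + (663)⁴
    = 1.834×10¹² + 1.932×10¹¹ = 2.027×10¹² K⁴.

T ≈ 1190 K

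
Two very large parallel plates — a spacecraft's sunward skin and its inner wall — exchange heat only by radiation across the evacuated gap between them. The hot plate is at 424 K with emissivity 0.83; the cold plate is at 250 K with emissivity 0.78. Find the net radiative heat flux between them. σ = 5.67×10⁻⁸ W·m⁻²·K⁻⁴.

For two infinite grey parallel plates, q = σ(T₁⁴ − T₂⁴)/(1/ε₁ + 1/ε₂ − 1).
T₁⁴ − T₂⁴ = 3.232×10¹⁰ − 3.906×10⁹ = 2.841×10¹⁰ K⁴.
1/ε₁ + 1/ε₂ − 1 = 1.205 + 1.282 − 1 = 1.487.
q = 5.67×10⁻⁸ × 2.841×10¹⁰ / 1.487.

q ≈ 1080 W/m²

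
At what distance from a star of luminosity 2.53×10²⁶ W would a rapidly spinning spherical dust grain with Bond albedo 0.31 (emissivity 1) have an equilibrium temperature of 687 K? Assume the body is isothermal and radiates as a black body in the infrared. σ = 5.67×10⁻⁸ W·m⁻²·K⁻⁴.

d ≈ 1.66×10¹⁰ m

For an isothermal black-emitting sphere, (1−a)S·πr² = σ·4πr²·T⁴ ⇒ S = 4σT⁴/(1−a).
S = 4·5.67×10⁻⁸·(687)⁴/0.690 = 73220 W/m².
Flux falls as S = L/(4πd²), so d = √(L/(4πS)) = √(2.53×10²⁶/(4π·73220)).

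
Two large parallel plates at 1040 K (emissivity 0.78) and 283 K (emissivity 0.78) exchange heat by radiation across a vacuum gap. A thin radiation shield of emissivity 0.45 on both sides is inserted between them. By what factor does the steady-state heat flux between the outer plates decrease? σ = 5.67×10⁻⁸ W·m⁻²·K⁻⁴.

factor ≈ 3.20

Without shield: q₀ = σΔ(T⁴)/(1/ε₁+1/ε₂−1) with denominator 1.564.
With shield the two gaps are in series; the resistances add: (1/ε₁+1/ε_s−1)+(1/ε_s+1/ε₂−1) = 2.504+2.504 = 5.009.
Heat-flux ratio q₀/q = 5.009/1.564.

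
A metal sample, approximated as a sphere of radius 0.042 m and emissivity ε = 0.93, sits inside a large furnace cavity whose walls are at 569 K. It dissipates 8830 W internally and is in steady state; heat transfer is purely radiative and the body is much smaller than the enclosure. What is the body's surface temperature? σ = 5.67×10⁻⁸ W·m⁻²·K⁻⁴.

For a small grey body in a large enclosure, net radiated power = εσA(T⁴ − T_w⁴).
Steady state: P = εσA(T⁴ − T_w⁴) with A = 4πr² = 0.02217 m².
T⁴ = P/(εσA) + T_w⁴ = 8830/(0.93·5.67×10⁻⁸·0.02217) + (569)⁴
    = 7.554×10¹² + 1.048×10¹¹ = 7.659×10¹² K⁴.

T ≈ 1660 K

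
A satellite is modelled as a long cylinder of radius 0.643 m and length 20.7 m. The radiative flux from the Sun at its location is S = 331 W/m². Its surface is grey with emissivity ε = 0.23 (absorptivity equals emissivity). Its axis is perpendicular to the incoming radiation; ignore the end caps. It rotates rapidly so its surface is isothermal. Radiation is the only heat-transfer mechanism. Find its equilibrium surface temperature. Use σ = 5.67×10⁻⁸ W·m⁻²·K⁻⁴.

At equilibrium, absorbed power = emitted power.
Absorbing cross-section = 2rL = 26.62 m²; emitting surface = 2πrL = 83.63 m² (ratio π).
εS·A_cross = εσ·A_surf·T⁴  ⇒  T⁴ = S/(πσ)   (ε cancels).
T⁴ = 331/(π·5.67×10⁻⁸) = 1.858×10⁹ K⁴.
T = (1.858×10⁹)^(1/4).

T ≈ 208 K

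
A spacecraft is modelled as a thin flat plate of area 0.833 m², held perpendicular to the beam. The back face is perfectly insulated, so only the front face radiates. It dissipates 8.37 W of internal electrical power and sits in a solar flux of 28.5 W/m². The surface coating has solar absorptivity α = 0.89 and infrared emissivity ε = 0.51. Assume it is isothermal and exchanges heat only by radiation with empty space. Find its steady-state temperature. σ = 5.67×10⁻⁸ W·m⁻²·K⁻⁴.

At steady state, absorbed solar power + internal power = radiated power.
Absorbed: α·S·A_cross = 0.89·28.5·0.8330 = 21.13 W (cross-section A).
Total input = 21.13 + 8.37 = 29.50 W.
Radiated: εσ·A_surf·T⁴ with A_surf = A = 0.8330 m².
T⁴ = 29.50/(0.51·5.67×10⁻⁸·0.8330) = 1.225×10⁹ K⁴.

T ≈ 187 K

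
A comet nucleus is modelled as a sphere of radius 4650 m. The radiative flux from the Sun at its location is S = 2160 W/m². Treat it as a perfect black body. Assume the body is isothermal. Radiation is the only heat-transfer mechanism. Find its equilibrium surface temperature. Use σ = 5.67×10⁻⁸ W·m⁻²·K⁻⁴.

At equilibrium, absorbed power = emitted power.
Absorbing cross-section = πr² = 6.793×10⁷ m²; emitting surface = 4πr² = 2.717×10⁸ m² (ratio 4).
S·A_cross = εσ·A_surf·T⁴  ⇒  T⁴ = S/(4σ).
T⁴ = 1.00·2160/(4·5.67×10⁻⁸) = 9.524×10⁹ K⁴.
T = (9.524×10⁹)^(1/4).

T ≈ 312 K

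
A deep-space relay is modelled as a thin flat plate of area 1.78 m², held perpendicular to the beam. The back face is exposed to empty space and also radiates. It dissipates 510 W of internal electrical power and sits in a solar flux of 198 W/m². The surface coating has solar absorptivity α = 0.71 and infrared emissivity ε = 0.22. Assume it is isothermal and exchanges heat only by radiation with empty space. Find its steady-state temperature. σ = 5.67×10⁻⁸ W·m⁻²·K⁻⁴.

At steady state, absorbed solar power + internal power = radiated power.
Absorbed: α·S·A_cross = 0.71·198·1.780 = 250.2 W (cross-section A).
Total input = 250.2 + 510 = 760.2 W.
Radiated: εσ·A_surf·T⁴ with A_surf = 2A = 3.560 m².
T⁴ = 760.2/(0.22·5.67×10⁻⁸·3.560) = 1.712×10¹⁰ K⁴.

T ≈ 362 K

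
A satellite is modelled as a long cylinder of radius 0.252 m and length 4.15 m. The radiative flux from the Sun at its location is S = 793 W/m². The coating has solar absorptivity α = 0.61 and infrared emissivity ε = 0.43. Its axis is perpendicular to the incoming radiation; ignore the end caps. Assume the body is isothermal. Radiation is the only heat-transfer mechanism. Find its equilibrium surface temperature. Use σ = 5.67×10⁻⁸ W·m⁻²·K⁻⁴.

At equilibrium, absorbed power = emitted power.
Absorbing cross-section = 2rL = 2.092 m²; emitting surface = 2πrL = 6.571 m² (ratio π).
αS·A_cross = εσ·A_surf·T⁴  ⇒  T⁴ = αS/(ε·πσ).
T⁴ = 0.610·793/(0.43·π·5.67×10⁻⁸) = 6.315×10⁹ K⁴.
T = (6.315×10⁹)^(1/4).

T ≈ 282 K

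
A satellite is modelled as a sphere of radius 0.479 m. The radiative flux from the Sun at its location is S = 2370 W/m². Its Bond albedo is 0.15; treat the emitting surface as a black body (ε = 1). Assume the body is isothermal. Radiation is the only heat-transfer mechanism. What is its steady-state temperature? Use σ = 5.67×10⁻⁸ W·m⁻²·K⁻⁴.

At equilibrium, absorbed power = emitted power.
Absorbing cross-section = πr² = 0.7208 m²; emitting surface = 4πr² = 2.883 m² (ratio 4).
(1−a)S·A_cross = εσ·A_surf·T⁴  ⇒  T⁴ = (1−a)S/(4σ).
T⁴ = 0.850·2370/(4·5.67×10⁻⁸) = 8.882×10⁹ K⁴.
T = (8.882×10⁹)^(1/4).

T ≈ 307 K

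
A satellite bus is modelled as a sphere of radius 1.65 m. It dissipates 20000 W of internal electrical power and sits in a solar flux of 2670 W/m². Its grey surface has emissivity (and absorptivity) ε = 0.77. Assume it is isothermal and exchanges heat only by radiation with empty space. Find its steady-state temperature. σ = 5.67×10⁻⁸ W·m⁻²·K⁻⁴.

T ≈ 398 K

At steady state, absorbed solar power + internal power = radiated power.
Absorbed: α·S·A_cross = 0.77·2670·8.553 = 17580 W (cross-section πr²).
Total input = 17580 + 20000 = 37580 W.
Radiated: εσ·A_surf·T⁴ with A_surf = 4πr² = 34.21 m².
T⁴ = 37580/(0.77·5.67×10⁻⁸·34.21) = 2.516×10¹⁰ K⁴.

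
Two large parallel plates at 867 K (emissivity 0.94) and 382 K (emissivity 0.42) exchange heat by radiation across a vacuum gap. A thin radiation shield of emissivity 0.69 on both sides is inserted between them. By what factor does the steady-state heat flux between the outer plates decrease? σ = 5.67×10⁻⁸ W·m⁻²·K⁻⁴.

factor ≈ 1.78

Without shield: q₀ = σΔ(T⁴)/(1/ε₁+1/ε₂−1) with denominator 2.445.
With shield the two gaps are in series; the resistances add: (1/ε₁+1/ε_s−1)+(1/ε_s+1/ε₂−1) = 1.513+2.830 = 4.343.
Heat-flux ratio q₀/q = 4.343/2.445.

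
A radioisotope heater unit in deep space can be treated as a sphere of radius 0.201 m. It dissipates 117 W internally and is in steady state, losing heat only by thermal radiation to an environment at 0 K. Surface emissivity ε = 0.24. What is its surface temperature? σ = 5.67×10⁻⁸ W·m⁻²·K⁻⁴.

Steady state: internal power = radiated power, P = εσA T⁴.
Radiating area A = 4πr² = 0.5077 m².
T⁴ = P/(εσA) = 117/(0.24·5.67×10⁻⁸·0.5077) = 1.694×10¹⁰ K⁴.
T = (1.694×10¹⁰)^(1/4).

T ≈ 361 K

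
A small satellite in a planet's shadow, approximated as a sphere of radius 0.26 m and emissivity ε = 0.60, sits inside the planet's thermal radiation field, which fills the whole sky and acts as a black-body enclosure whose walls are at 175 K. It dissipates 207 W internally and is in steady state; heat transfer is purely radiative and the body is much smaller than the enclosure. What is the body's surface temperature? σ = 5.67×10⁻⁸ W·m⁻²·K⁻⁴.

T ≈ 300 K

For a small grey body in a large enclosure, net radiated power = εσA(T⁴ − T_w⁴).
Steady state: P = εσA(T⁴ − T_w⁴) with A = 4πr² = 0.8495 m².
T⁴ = P/(εσA) + T_w⁴ = 207/(0.60·5.67×10⁻⁸·0.8495) + (175)⁴
    = 7.163×10⁹ + 9.379×10⁸ = 8.101×10⁹ K⁴.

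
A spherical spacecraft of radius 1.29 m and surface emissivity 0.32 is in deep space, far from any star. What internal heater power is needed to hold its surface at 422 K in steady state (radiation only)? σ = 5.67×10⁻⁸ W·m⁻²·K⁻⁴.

P ≈ 12000 W

P = εσ·4πr²·T⁴.
4πr² = 20.91 m²; T⁴ = 3.171×10¹⁰ K⁴.
P = 0.32·5.67×10⁻⁸·20.91·3.171×10¹⁰.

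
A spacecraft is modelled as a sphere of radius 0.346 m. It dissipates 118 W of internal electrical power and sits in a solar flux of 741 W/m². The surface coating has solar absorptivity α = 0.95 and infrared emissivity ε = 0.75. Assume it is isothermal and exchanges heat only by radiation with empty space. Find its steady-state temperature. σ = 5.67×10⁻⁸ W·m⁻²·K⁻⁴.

At steady state, absorbed solar power + internal power = radiated power.
Absorbed: α·S·A_cross = 0.95·741·0.3761 = 264.8 W (cross-section πr²).
Total input = 264.8 + 118 = 382.8 W.
Radiated: εσ·A_surf·T⁴ with A_surf = 4πr² = 1.504 m².
T⁴ = 382.8/(0.75·5.67×10⁻⁸·1.504) = 5.983×10⁹ K⁴.

T ≈ 278 K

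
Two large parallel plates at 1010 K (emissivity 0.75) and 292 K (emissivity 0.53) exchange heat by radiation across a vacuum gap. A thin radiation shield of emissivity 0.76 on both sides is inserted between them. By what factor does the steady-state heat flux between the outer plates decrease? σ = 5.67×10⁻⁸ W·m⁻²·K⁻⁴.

factor ≈ 1.73

Without shield: q₀ = σΔ(T⁴)/(1/ε₁+1/ε₂−1) with denominator 2.220.
With shield the two gaps are in series; the resistances add: (1/ε₁+1/ε_s−1)+(1/ε_s+1/ε₂−1) = 1.649+2.203 = 3.852.
Heat-flux ratio q₀/q = 3.852/2.220.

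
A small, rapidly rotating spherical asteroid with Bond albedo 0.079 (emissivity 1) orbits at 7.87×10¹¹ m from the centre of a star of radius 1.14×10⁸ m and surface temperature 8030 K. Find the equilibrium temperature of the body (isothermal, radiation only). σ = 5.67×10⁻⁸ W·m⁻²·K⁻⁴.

T ≈ 66.9 K

The star's surface emits σT_*⁴; at distance d the flux is S = σT_*⁴(R_*/d)².
S = 5.67×10⁻⁸·(8030)⁴·(1.14×10⁸/7.87×10¹¹)² = 4.947 W/m².
For an isothermal sphere T⁴ = (1−a)S/(4σ) = 2.009×10⁷ K⁴.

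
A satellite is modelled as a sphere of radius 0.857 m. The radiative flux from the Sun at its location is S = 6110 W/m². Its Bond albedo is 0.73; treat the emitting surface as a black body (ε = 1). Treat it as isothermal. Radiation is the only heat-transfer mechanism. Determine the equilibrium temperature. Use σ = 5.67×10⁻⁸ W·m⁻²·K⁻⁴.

At equilibrium, absorbed power = emitted power.
Absorbing cross-section = πr² = 2.307 m²; emitting surface = 4πr² = 9.229 m² (ratio 4).
(1−a)S·A_cross = εσ·A_surf·T⁴  ⇒  T⁴ = (1−a)S/(4σ).
T⁴ = 0.270·6110/(4·5.67×10⁻⁸) = 7.274×10⁹ K⁴.
T = (7.274×10⁹)^(1/4).

T ≈ 292 K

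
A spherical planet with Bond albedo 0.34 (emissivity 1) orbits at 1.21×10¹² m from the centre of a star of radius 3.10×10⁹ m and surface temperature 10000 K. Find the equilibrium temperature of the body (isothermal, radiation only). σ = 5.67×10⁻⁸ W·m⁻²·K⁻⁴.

T ≈ 323 K

The star's surface emits σT_*⁴; at distance d the flux is S = σT_*⁴(R_*/d)².
S = 5.67×10⁻⁸·(10000)⁴·(3.10×10⁹/1.21×10¹²)² = 3722 W/m².
For an isothermal sphere T⁴ = (1−a)S/(4σ) = 1.083×10¹⁰ K⁴.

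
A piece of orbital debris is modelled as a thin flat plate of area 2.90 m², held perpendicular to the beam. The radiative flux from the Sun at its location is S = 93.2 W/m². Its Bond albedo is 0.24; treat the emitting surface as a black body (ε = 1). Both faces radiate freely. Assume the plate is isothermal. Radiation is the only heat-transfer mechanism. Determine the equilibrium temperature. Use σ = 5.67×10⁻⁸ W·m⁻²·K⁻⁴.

At equilibrium, absorbed power = emitted power.
Absorbing cross-section = A = 2.900 m²; emitting surface = 2A = 5.800 m² (ratio 2).
(1−a)S·A_cross = εσ·A_surf·T⁴  ⇒  T⁴ = (1−a)S/(2σ).
T⁴ = 0.760·93.2/(2·5.67×10⁻⁸) = 6.246×10⁸ K⁴.
T = (6.246×10⁸)^(1/4).

T ≈ 158 K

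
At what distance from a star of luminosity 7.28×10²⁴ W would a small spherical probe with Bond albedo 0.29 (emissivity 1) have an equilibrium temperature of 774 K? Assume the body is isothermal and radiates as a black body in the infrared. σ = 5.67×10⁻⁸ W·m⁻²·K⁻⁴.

d ≈ 2.25×10⁹ m

For an isothermal black-emitting sphere, (1−a)S·πr² = σ·4πr²·T⁴ ⇒ S = 4σT⁴/(1−a).
S = 4·5.67×10⁻⁸·(774)⁴/0.710 = 1.146×10⁵ W/m².
Flux falls as S = L/(4πd²), so d = √(L/(4πS)) = √(7.28×10²⁴/(4π·1.146×10⁵)).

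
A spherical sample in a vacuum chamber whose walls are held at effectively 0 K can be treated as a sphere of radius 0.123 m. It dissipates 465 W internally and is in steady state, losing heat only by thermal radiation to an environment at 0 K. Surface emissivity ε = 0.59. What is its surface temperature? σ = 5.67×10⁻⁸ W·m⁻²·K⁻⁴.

T ≈ 520 K

Steady state: internal power = radiated power, P = εσA T⁴.
Radiating area A = 4πr² = 0.1901 m².
T⁴ = P/(εσA) = 465/(0.59·5.67×10⁻⁸·0.1901) = 7.311×10¹⁰ K⁴.
T = (7.311×10¹⁰)^(1/4).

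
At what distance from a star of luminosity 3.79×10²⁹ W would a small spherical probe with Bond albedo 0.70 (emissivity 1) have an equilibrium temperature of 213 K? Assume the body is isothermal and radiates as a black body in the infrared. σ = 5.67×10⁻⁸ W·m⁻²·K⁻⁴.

For an isothermal black-emitting sphere, (1−a)S·πr² = σ·4πr²·T⁴ ⇒ S = 4σT⁴/(1−a).
S = 4·5.67×10⁻⁸·(213)⁴/0.300 = 1556 W/m².
Flux falls as S = L/(4πd²), so d = √(L/(4πS)) = √(3.79×10²⁹/(4π·1556)).

d ≈ 4.40×10¹² m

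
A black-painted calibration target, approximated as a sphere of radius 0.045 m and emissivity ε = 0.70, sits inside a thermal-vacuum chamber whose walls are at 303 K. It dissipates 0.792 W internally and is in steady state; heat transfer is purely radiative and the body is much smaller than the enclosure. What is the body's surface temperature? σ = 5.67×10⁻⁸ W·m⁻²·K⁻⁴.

T ≈ 310 K

For a small grey body in a large enclosure, net radiated power = εσA(T⁴ − T_w⁴).
Steady state: P = εσA(T⁴ − T_w⁴) with A = 4πr² = 0.02545 m².
T⁴ = P/(εσA) + T_w⁴ = 0.792/(0.70·5.67×10⁻⁸·0.02545) + (303)⁴
    = 7.842×10⁸ + 8.429×10⁹ = 9.213×10⁹ K⁴.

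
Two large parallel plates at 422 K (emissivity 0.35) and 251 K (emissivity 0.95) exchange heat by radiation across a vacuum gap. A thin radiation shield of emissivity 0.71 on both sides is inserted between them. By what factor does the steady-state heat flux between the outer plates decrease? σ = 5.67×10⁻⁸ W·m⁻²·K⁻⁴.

Without shield: q₀ = σΔ(T⁴)/(1/ε₁+1/ε₂−1) with denominator 2.910.
With shield the two gaps are in series; the resistances add: (1/ε₁+1/ε_s−1)+(1/ε_s+1/ε₂−1) = 3.266+1.461 = 4.727.
Heat-flux ratio q₀/q = 4.727/2.910.

factor ≈ 1.62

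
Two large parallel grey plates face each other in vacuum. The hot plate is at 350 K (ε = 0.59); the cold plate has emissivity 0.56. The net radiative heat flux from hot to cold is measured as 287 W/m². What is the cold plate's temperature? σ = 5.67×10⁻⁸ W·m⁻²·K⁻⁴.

T₂ ≈ 222 K

q = σ(T₁⁴ − T₂⁴)/(1/ε₁ + 1/ε₂ − 1); denominator = 2.481.
T₂⁴ = T₁⁴ − q·(1/ε₁+1/ε₂−1)/σ = 1.501×10¹⁰ − 287·2.481/5.67×10⁻⁸
    = 2.450×10⁹ K⁴.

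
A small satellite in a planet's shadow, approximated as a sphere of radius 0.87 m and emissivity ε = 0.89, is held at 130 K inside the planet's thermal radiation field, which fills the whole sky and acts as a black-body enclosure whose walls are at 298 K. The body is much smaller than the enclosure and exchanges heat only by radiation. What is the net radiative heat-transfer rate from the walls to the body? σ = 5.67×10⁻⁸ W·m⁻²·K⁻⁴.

For a small grey body in a large enclosure: P_net = εσA(T_body⁴ − T_wall⁴).
A = 4πr² = 9.511 m²; T_body⁴ − T_wall⁴ = 2.856×10⁸ − 7.886×10⁹ = -7.601×10⁹ K⁴.
|P_net| = 0.89·5.67×10⁻⁸·9.511·7.601×10⁹.

P_net ≈ 3650 W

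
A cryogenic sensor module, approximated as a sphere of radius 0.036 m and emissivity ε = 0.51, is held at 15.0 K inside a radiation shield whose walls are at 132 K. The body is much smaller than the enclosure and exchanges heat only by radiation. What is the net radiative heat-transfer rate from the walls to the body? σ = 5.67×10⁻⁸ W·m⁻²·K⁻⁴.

For a small grey body in a large enclosure: P_net = εσA(T_body⁴ − T_wall⁴).
A = 4πr² = 0.01629 m²; T_body⁴ − T_wall⁴ = 50620 − 3.036×10⁸ = -3.035×10⁸ K⁴.
|P_net| = 0.51·5.67×10⁻⁸·0.01629·3.035×10⁸.

P_net ≈ 0.143 W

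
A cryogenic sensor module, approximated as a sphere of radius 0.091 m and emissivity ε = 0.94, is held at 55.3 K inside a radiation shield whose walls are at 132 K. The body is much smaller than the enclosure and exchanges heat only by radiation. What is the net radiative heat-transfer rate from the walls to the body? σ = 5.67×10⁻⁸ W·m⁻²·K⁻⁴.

For a small grey body in a large enclosure: P_net = εσA(T_body⁴ − T_wall⁴).
A = 4πr² = 0.1041 m²; T_body⁴ − T_wall⁴ = 9.352×10⁶ − 3.036×10⁸ = -2.942×10⁸ K⁴.
|P_net| = 0.94·5.67×10⁻⁸·0.1041·2.942×10⁸.

P_net ≈ 1.63 W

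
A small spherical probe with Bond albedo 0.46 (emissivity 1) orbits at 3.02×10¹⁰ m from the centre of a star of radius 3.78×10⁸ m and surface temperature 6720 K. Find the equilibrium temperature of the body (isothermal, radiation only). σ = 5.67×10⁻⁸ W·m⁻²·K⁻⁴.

The star's surface emits σT_*⁴; at distance d the flux is S = σT_*⁴(R_*/d)².
S = 5.67×10⁻⁸·(6720)⁴·(3.78×10⁸/3.02×10¹⁰)² = 18110 W/m².
For an isothermal sphere T⁴ = (1−a)S/(4σ) = 4.313×10¹⁰ K⁴.

T ≈ 456 K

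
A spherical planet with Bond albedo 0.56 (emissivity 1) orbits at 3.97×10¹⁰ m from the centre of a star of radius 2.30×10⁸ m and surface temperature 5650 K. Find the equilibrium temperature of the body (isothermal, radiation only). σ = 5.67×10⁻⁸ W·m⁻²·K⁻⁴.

The star's surface emits σT_*⁴; at distance d the flux is S = σT_*⁴(R_*/d)².
S = 5.67×10⁻⁸·(5650)⁴·(2.30×10⁸/3.97×10¹⁰)² = 1939 W/m².
For an isothermal sphere T⁴ = (1−a)S/(4σ) = 3.762×10⁹ K⁴.

T ≈ 248 K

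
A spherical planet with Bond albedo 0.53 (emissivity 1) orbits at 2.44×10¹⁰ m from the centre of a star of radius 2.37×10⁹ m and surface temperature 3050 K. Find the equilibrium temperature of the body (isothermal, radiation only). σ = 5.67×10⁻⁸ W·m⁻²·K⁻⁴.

The star's surface emits σT_*⁴; at distance d the flux is S = σT_*⁴(R_*/d)².
S = 5.67×10⁻⁸·(3050)⁴·(2.37×10⁹/2.44×10¹⁰)² = 46290 W/m².
For an isothermal sphere T⁴ = (1−a)S/(4σ) = 9.593×10¹⁰ K⁴.

T ≈ 557 K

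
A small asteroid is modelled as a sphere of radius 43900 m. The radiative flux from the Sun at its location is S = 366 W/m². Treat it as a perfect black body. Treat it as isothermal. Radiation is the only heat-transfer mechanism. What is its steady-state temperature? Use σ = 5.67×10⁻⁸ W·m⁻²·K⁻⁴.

T ≈ 200 K

At equilibrium, absorbed power = emitted power.
Absorbing cross-section = πr² = 6.055×10⁹ m²; emitting surface = 4πr² = 2.422×10¹⁰ m² (ratio 4).
S·A_cross = εσ·A_surf·T⁴  ⇒  T⁴ = S/(4σ).
T⁴ = 1.00·366/(4·5.67×10⁻⁸) = 1.614×10⁹ K⁴.
T = (1.614×10⁹)^(1/4).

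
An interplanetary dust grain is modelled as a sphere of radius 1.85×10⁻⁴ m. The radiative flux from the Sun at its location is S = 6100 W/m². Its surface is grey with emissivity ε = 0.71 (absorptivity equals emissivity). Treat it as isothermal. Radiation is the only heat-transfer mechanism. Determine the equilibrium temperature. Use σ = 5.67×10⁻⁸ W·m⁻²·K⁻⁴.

At equilibrium, absorbed power = emitted power.
Absorbing cross-section = πr² = 1.075×10⁻⁷ m²; emitting surface = 4πr² = 4.301×10⁻⁷ m² (ratio 4).
εS·A_cross = εσ·A_surf·T⁴  ⇒  T⁴ = S/(4σ)   (ε cancels).
T⁴ = 6100/(4·5.67×10⁻⁸) = 2.690×10¹⁰ K⁴.
T = (2.690×10¹⁰)^(1/4).

T ≈ 405 K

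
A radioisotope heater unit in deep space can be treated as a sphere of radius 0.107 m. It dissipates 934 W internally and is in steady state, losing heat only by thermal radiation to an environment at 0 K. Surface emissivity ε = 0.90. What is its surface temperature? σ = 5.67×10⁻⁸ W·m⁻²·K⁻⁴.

Steady state: internal power = radiated power, P = εσA T⁴.
Radiating area A = 4πr² = 0.1439 m².
T⁴ = P/(εσA) = 934/(0.90·5.67×10⁻⁸·0.1439) = 1.272×10¹¹ K⁴.
T = (1.272×10¹¹)^(1/4).

T ≈ 597 K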